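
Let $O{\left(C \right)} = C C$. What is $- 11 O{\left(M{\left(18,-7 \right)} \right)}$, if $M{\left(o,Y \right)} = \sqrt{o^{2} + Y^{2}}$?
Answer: $-4103$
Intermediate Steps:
$M{\left(o,Y \right)} = \sqrt{Y^{2} + o^{2}}$
$O{\left(C \right)} = C^{2}$
$- 11 O{\left(M{\left(18,-7 \right)} \right)} = - 11 \left(\sqrt{\left(-7\right)^{2} + 18^{2}}\right)^{2} = - 11 \left(\sqrt{49 + 324}\right)^{2} = - 11 \left(\sqrt{373}\right)^{2} = \left(-11\right) 373 = -4103$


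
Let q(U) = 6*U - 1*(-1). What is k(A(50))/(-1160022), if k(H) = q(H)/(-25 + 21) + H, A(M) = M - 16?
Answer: 23/1546696 ≈ 1.4870e-5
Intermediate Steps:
q(U) = 1 + 6*U (q(U) = 6*U + 1 = 1 + 6*U)
A(M) = -16 + M
k(H) = -1/4 - H/2 (k(H) = (1 + 6*H)/(-25 + 21) + H = (1 + 6*H)/(-4) + H = -(1 + 6*H)/4 + H = (-1/4 - 3*H/2) + H = -1/4 - H/2)
k(A(50))/(-1160022) = (-1/4 - (-16 + 50)/2)/(-1160022) = (-1/4 - 1/2*34)*(-1/1160022) = (-1/4 - 17)*(-1/1160022) = -69/4*(-1/1160022) = 23/1546696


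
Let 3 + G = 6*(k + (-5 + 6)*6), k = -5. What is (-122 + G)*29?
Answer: -3451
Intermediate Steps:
G = 3 (G = -3 + 6*(-5 + (-5 + 6)*6) = -3 + 6*(-5 + 1*6) = -3 + 6*(-5 + 6) = -3 + 6*1 = -3 + 6 = 3)
(-122 + G)*29 = (-122 + 3)*29 = -119*29 = -3451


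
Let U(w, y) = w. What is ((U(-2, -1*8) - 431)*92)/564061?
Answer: -39836/564061 ≈ -0.070624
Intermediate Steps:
((U(-2, -1*8) - 431)*92)/564061 = ((-2 - 431)*92)/564061 = -433*92*(1/564061) = -39836*1/564061 = -39836/564061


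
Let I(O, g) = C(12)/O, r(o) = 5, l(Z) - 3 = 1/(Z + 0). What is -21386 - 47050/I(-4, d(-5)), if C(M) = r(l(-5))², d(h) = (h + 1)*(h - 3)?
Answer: -13858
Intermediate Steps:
l(Z) = 3 + 1/Z (l(Z) = 3 + 1/(Z + 0) = 3 + 1/Z)
d(h) = (1 + h)*(-3 + h)
C(M) = 25 (C(M) = 5² = 25)
I(O, g) = 25/O
-21386 - 47050/I(-4, d(-5)) = -21386 - 47050/(25/(-4)) = -21386 - 47050/(25*(-¼)) = -21386 - 47050/(-25/4) = -21386 - 47050*(-4)/25 = -21386 - 1*(-7528) = -21386 + 7528 = -13858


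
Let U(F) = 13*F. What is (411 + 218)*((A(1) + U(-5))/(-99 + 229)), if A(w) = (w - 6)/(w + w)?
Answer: -16983/52 ≈ -326.60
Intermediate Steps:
A(w) = (-6 + w)/(2*w) (A(w) = (-6 + w)/((2*w)) = (-6 + w)*(1/(2*w)) = (-6 + w)/(2*w))
(411 + 218)*((A(1) + U(-5))/(-99 + 229)) = (411 + 218)*(((1/2)*(-6 + 1)/1 + 13*(-5))/(-99 + 229)) = 629*(((1/2)*1*(-5) - 65)/130) = 629*((-5/2 - 65)*(1/130)) = 629*(-135/2*1/130) = 629*(-27/52) = -16983/52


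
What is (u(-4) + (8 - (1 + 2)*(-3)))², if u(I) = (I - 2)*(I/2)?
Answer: 841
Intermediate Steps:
u(I) = I*(-2 + I)/2 (u(I) = (-2 + I)*(I*(½)) = (-2 + I)*(I/2) = I*(-2 + I)/2)
(u(-4) + (8 - (1 + 2)*(-3)))² = ((½)*(-4)*(-2 - 4) + (8 - (1 + 2)*(-3)))² = ((½)*(-4)*(-6) + (8 - 3*(-3)))² = (12 + (8 - 1*(-9)))² = (12 + (8 + 9))² = (12 + 17)² = 29² = 841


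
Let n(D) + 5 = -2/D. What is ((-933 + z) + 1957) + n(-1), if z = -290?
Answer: 731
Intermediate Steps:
n(D) = -5 - 2/D
((-933 + z) + 1957) + n(-1) = ((-933 - 290) + 1957) + (-5 - 2/(-1)) = (-1223 + 1957) + (-5 - 2*(-1)) = 734 + (-5 + 2) = 734 - 3 = 731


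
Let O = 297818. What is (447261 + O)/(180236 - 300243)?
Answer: -745079/120007 ≈ -6.2086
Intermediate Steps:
(447261 + O)/(180236 - 300243) = (447261 + 297818)/(180236 - 300243) = 745079/(-120007) = 745079*(-1/120007) = -745079/120007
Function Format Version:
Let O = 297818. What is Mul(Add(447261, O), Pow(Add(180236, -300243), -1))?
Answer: Rational(-745079, 120007) ≈ -6.2086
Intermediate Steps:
Mul(Add(447261, O), Pow(Add(180236, -300243), -1)) = Mul(Add(447261, 297818), Pow(Add(180236, -300243), -1)) = Mul(745079, Pow(-120007, -1)) = Mul(745079, Rational(-1, 120007)) = Rational(-745079, 120007)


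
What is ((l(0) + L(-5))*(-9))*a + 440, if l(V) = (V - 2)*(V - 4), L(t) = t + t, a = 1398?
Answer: 25604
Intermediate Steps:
L(t) = 2*t
l(V) = (-4 + V)*(-2 + V) (l(V) = (-2 + V)*(-4 + V) = (-4 + V)*(-2 + V))
((l(0) + L(-5))*(-9))*a + 440 = (((8 + 0² - 6*0) + 2*(-5))*(-9))*1398 + 440 = (((8 + 0 + 0) - 10)*(-9))*1398 + 440 = ((8 - 10)*(-9))*1398 + 440 = -2*(-9)*1398 + 440 = 18*1398 + 440 = 25164 + 440 = 25604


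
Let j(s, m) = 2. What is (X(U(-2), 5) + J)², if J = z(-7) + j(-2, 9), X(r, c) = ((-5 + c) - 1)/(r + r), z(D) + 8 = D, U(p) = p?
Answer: 2601/16 ≈ 162.56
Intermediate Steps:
z(D) = -8 + D
X(r, c) = (-6 + c)/(2*r) (X(r, c) = (-6 + c)/((2*r)) = (-6 + c)*(1/(2*r)) = (-6 + c)/(2*r))
J = -13 (J = (-8 - 7) + 2 = -15 + 2 = -13)
(X(U(-2), 5) + J)² = ((½)*(-6 + 5)/(-2) - 13)² = ((½)*(-½)*(-1) - 13)² = (¼ - 13)² = (-51/4)² = 2601/16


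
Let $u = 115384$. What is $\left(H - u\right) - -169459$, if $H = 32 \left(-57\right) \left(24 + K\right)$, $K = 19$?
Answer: $-24357$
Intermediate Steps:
$H = -78432$ ($H = 32 \left(-57\right) \left(24 + 19\right) = \left(-1824\right) 43 = -78432$)
$\left(H - u\right) - -169459 = \left(-78432 - 115384\right) - -169459 = \left(-78432 - 115384\right) + 169459 = -193816 + 169459 = -24357$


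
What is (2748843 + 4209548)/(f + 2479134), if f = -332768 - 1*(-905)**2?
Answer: 6958391/1327341 ≈ 5.2424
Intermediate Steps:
f = -1151793 (f = -332768 - 1*819025 = -332768 - 819025 = -1151793)
(2748843 + 4209548)/(f + 2479134) = (2748843 + 4209548)/(-1151793 + 2479134) = 6958391/1327341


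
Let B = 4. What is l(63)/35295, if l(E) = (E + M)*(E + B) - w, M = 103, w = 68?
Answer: 11054/35295 ≈ 0.31319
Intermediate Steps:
l(E) = -68 + (4 + E)*(103 + E) (l(E) = (E + 103)*(E + 4) - 1*68 = (103 + E)*(4 + E) - 68 = (4 + E)*(103 + E) - 68 = -68 + (4 + E)*(103 + E))
l(63)/35295 = (344 + 63² + 107*63)/35295 = (344 + 3969 + 6741)*(1/35295) = 11054*(1/35295) = 11054/35295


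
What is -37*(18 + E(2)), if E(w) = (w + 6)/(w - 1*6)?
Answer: -592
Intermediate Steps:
E(w) = (6 + w)/(-6 + w) (E(w) = (6 + w)/(w - 6) = (6 + w)/(-6 + w))
-37*(18 + E(2)) = -37*(18 + (6 + 2)/(-6 + 2)) = -37*(18 + 8/(-4)) = -37*(18 - ¼*8) = -37*(18 - 2) = -37*16 = -592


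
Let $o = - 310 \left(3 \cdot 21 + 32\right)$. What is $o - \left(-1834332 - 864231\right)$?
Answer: $2669113$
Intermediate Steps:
$o = -29450$ ($o = - 310 \left(63 + 32\right) = \left(-310\right) 95 = -29450$)
$o - \left(-1834332 - 864231\right) = -29450 - \left(-1834332 - 864231\right) = -29450 - -2698563 = -29450 + 2698563 = 2669113$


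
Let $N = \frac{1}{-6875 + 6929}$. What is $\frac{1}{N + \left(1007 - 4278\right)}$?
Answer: $- \frac{54}{176633} \approx -0.00030572$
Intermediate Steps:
$N = \frac{1}{54} \approx 0.018519$
$\frac{1}{N + \left(1007 - 4278\right)} = \frac{1}{\frac{1}{54} + \left(1007 - 4278\right)} = \frac{1}{\frac{1}{54} - 3271} = \frac{1}{- \frac{176633}{54}} = - \frac{54}{176633}$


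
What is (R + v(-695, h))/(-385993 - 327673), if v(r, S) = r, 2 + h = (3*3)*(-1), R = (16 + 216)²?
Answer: -53129/713666 ≈ -0.074445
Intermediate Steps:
R = 53824 (R = 232² = 53824)
h = -11 (h = -2 + (3*3)*(-1) = -2 + 9*(-1) = -2 - 9 = -11)
(R + v(-695, h))/(-385993 - 327673) = (53824 - 695)/(-385993 - 327673) = 53129/(-713666) = 53129*(-1/713666) = -53129/713666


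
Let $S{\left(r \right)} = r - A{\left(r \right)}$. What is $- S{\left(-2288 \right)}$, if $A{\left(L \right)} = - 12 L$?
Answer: $29744$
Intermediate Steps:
$S{\left(r \right)} = 13 r$ ($S{\left(r \right)} = r - - 12 r = r + 12 r = 13 r$)
$- S{\left(-2288 \right)} = - 13 \left(-2288\right) = \left(-1\right) \left(-29744\right) = 29744$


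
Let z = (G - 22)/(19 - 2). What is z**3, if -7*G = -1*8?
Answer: -3112136/1685159 ≈ -1.8468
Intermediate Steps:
G = 8/7 (G = -(-1)*8/7 = -1/7*(-8) = 8/7 ≈ 1.1429)
z = -146/119 (z = (8/7 - 22)/(19 - 2) = -146/7/17 = -146/7*1/17 = -146/119 ≈ -1.2269)
z**3 = (-146/119)**3 = -3112136/1685159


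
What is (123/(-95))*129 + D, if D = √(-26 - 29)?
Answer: -15867/95 + I*√55 ≈ -167.02 + 7.4162*I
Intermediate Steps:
D = I*√55 (D = √(-55) = I*√55 ≈ 7.4162*I)
(123/(-95))*129 + D = (123/(-95))*129 + I*√55 = (123*(-1/95))*129 + I*√55 = -123/95*129 + I*√55 = -15867/95 + I*√55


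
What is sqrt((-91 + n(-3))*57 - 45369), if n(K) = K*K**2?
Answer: I*sqrt(52095) ≈ 228.24*I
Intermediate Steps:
n(K) = K**3
sqrt((-91 + n(-3))*57 - 45369) = sqrt((-91 + (-3)**3)*57 - 45369) = sqrt((-91 - 27)*57 - 45369) = sqrt(-118*57 - 45369) = sqrt(-6726 - 45369) = sqrt(-52095) = I*sqrt(52095)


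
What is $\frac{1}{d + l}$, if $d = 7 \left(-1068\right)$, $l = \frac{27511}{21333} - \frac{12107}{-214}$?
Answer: $- \frac{4565262}{33865732727} \approx -0.0001348$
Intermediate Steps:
$l = \frac{264165985}{4565262}$ ($l = 27511 \cdot \frac{1}{21333} - - \frac{12107}{214} = \frac{27511}{21333} + \frac{12107}{214} = \frac{264165985}{4565262} \approx 57.864$)
$d = -7476$
$\frac{1}{d + l} = \frac{1}{-7476 + \frac{264165985}{4565262}} = \frac{1}{- \frac{33865732727}{4565262}} = - \frac{4565262}{33865732727}$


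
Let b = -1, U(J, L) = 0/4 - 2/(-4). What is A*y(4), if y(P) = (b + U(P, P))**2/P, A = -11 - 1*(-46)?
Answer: 35/16 ≈ 2.1875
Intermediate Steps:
U(J, L) = 1/2 (U(J, L) = 0*(1/4) - 2*(-1/4) = 0 + 1/2 = 1/2)
A = 35 (A = -11 + 46 = 35)
y(P) = 1/(4*P) (y(P) = (-1 + 1/2)**2/P = (-1/2)**2/P = 1/(4*P))
A*y(4) = 35*((1/4)/4) = 35*((1/4)*(1/4)) = 35*(1/16) = 35/16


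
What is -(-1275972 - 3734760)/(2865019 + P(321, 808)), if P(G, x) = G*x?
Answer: 5010732/3124387 ≈ 1.6037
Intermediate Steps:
-(-1275972 - 3734760)/(2865019 + P(321, 808)) = -(-1275972 - 3734760)/(2865019 + 321*808) = -(-5010732)/(2865019 + 259368) = -(-5010732)/3124387 = -1*(-5010732/3124387) = 5010732/3124387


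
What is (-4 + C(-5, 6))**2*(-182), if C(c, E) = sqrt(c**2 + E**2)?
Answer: -14014 + 1456*sqrt(61) ≈ -2642.3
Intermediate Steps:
C(c, E) = sqrt(E**2 + c**2)
(-4 + C(-5, 6))**2*(-182) = (-4 + sqrt(6**2 + (-5)**2))**2*(-182) = (-4 + sqrt(36 + 25))**2*(-182) = (-4 + sqrt(61))**2*(-182) = -182*(-4 + sqrt(61))**2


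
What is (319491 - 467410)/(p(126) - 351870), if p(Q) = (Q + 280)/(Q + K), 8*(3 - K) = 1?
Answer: 152504489/362774722 ≈ 0.42038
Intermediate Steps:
K = 23/8 (K = 3 - 1/8*1 = 3 - 1/8 = 23/8 ≈ 2.8750)
p(Q) = (280 + Q)/(23/8 + Q) (p(Q) = (Q + 280)/(Q + 23/8) = (280 + Q)/(23/8 + Q))
(319491 - 467410)/(p(126) - 351870) = (319491 - 467410)/(8*(280 + 126)/(23 + 8*126) - 351870) = -147919/(8*406/(23 + 1008) - 351870) = -147919/(8*406/1031 - 351870) = -147919/(8*(1/1031)*406 - 351870) = -147919/(3248/1031 - 351870) = -147919/(-362774722/1031) = -147919*(-1031/362774722) = 152504489/362774722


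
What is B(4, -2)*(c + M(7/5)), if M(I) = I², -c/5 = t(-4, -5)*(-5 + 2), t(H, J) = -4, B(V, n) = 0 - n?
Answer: -2902/25 ≈ -116.08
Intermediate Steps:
B(V, n) = -n
c = -60 (c = -(-20)*(-5 + 2) = -(-20)*(-3) = -5*12 = -60)
B(4, -2)*(c + M(7/5)) = (-1*(-2))*(-60 + (7/5)²) = 2*(-60 + (7*(⅕))²) = 2*(-60 + (7/5)²) = 2*(-60 + 49/25) = 2*(-1451/25) = -2902/25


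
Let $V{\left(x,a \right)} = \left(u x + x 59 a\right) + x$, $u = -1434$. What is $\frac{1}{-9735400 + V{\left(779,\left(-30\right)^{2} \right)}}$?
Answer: $\frac{1}{30513193} \approx 3.2773 \cdot 10^{-8}$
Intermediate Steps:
$V{\left(x,a \right)} = - 1433 x + 59 a x$ ($V{\left(x,a \right)} = \left(- 1434 x + x 59 a\right) + x = \left(- 1434 x + 59 x a\right) + x = \left(- 1434 x + 59 a x\right) + x = - 1433 x + 59 a x$)
$\frac{1}{-9735400 + V{\left(779,\left(-30\right)^{2} \right)}} = \frac{1}{-9735400 + 779 \left(-1433 + 59 \left(-30\right)^{2}\right)} = \frac{1}{-9735400 + 779 \left(-1433 + 59 \cdot 900\right)} = \frac{1}{-9735400 + 779 \left(-1433 + 53100\right)} = \frac{1}{-9735400 + 779 \cdot 51667} = \frac{1}{-9735400 + 40248593} = \frac{1}{30513193}$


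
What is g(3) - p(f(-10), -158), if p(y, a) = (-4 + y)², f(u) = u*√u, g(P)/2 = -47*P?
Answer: 702 - 80*I*√10 ≈ 702.0 - 252.98*I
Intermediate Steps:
g(P) = -94*P (g(P) = 2*(-47*P) = -94*P)
f(u) = u^(3/2)
g(3) - p(f(-10), -158) = -94*3 - (-4 + (-10)^(3/2))² = -282 - (-4 - 10*I*√10)²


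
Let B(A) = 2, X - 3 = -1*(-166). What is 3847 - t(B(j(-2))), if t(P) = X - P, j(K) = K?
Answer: 3680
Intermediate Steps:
X = 169 (X = 3 - 1*(-166) = 3 + 166 = 169)
t(P) = 169 - P
3847 - t(B(j(-2))) = 3847 - (169 - 1*2) = 3847 - (169 - 2) = 3847 - 1*167 = 3847 - 167 = 3680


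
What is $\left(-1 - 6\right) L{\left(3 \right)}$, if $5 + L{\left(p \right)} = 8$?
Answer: $-21$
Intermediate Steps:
$L{\left(p \right)} = 3$ ($L{\left(p \right)} = -5 + 8 = 3$)
$\left(-1 - 6\right) L{\left(3 \right)} = \left(-1 - 6\right) 3 = \left(-7\right) 3 = -21$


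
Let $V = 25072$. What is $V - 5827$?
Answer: $19245$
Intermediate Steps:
$V - 5827 = 25072 - 5827 = 19245$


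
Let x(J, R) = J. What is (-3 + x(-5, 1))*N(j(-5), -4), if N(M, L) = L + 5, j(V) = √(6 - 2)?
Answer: -8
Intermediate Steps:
j(V) = 2 (j(V) = √4 = 2)
N(M, L) = 5 + L
(-3 + x(-5, 1))*N(j(-5), -4) = (-3 - 5)*(5 - 4) = -8*1 = -8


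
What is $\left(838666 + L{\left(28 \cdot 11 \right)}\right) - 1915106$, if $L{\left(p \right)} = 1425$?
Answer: $-1075015$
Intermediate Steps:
$\left(838666 + L{\left(28 \cdot 11 \right)}\right) - 1915106 = \left(838666 + 1425\right) - 1915106 = 840091 - 1915106 = -1075015$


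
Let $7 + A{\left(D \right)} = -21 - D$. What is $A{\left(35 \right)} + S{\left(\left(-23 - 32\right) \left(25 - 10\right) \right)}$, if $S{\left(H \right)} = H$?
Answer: $-888$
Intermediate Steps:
$A{\left(D \right)} = -28 - D$ ($A{\left(D \right)} = -7 - \left(21 + D\right) = -28 - D$)
$A{\left(35 \right)} + S{\left(\left(-23 - 32\right) \left(25 - 10\right) \right)} = \left(-28 - 35\right) + \left(-23 - 32\right) \left(25 - 10\right) = \left(-28 - 35\right) - 825 = -63 - 825 = -888$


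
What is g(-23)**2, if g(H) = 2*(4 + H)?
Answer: 1444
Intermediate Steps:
g(H) = 8 + 2*H
g(-23)**2 = (8 + 2*(-23))**2 = (8 - 46)**2 = (-38)**2 = 1444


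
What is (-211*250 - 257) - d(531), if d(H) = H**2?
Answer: -334968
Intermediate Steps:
(-211*250 - 257) - d(531) = (-211*250 - 257) - 1*531**2 = (-52750 - 257) - 1*281961 = -53007 - 281961 = -334968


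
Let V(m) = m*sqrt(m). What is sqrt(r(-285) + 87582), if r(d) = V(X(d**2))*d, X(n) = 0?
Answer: sqrt(87582) ≈ 295.94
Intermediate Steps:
V(m) = m**(3/2)
r(d) = 0 (r(d) = 0**(3/2)*d = 0*d = 0)
sqrt(r(-285) + 87582) = sqrt(0 + 87582) = sqrt(87582)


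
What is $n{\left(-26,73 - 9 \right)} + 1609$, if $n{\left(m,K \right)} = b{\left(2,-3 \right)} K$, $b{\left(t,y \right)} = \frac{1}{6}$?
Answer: $\frac{4859}{3} \approx 1619.7$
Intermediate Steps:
$b{\left(t,y \right)} = \frac{1}{6}$
$n{\left(m,K \right)} = \frac{K}{6}$
$n{\left(-26,73 - 9 \right)} + 1609 = \frac{73 - 9}{6} + 1609 = \frac{1}{6} \cdot 64 + 1609 = \frac{32}{3} + 1609 = \frac{4859}{3}$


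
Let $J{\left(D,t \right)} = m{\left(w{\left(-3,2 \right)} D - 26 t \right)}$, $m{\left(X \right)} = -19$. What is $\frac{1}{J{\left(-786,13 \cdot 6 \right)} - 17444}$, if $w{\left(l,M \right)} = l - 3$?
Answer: $- \frac{1}{17463} \approx -5.7264 \cdot 10^{-5}$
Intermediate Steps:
$w{\left(l,M \right)} = -3 + l$
$J{\left(D,t \right)} = -19$
$\frac{1}{J{\left(-786,13 \cdot 6 \right)} - 17444} = \frac{1}{-19 - 17444} = \frac{1}{-17463} = - \frac{1}{17463}$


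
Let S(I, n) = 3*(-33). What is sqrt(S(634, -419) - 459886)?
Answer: I*sqrt(459985) ≈ 678.22*I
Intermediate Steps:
S(I, n) = -99
sqrt(S(634, -419) - 459886) = sqrt(-99 - 459886) = sqrt(-459985) = I*sqrt(459985)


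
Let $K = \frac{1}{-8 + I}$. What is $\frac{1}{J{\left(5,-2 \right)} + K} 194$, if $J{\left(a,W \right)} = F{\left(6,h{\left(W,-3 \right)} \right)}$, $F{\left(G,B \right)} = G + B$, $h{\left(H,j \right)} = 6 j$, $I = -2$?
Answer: $- \frac{1940}{121} \approx -16.033$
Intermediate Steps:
$F{\left(G,B \right)} = B + G$
$K = - \frac{1}{10}$ ($K = \frac{1}{-8 - 2} = \frac{1}{-10} = - \frac{1}{10} \approx -0.1$)
$J{\left(a,W \right)} = -12$ ($J{\left(a,W \right)} = 6 \left(-3\right) + 6 = -18 + 6 = -12$)
$\frac{1}{J{\left(5,-2 \right)} + K} 194 = \frac{1}{-12 - \frac{1}{10}} \cdot 194 = \frac{1}{- \frac{121}{10}} \cdot 194 = \left(- \frac{10}{121}\right) 194 = - \frac{1940}{121}$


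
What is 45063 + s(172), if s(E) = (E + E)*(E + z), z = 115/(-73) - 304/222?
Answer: 836375609/8103 ≈ 1.0322e+5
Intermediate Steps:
z = -23861/8103 (z = 115*(-1/73) - 304*1/222 = -115/73 - 152/111 = -23861/8103 ≈ -2.9447)
s(E) = 2*E*(-23861/8103 + E) (s(E) = (E + E)*(E - 23861/8103) = (2*E)*(-23861/8103 + E) = 2*E*(-23861/8103 + E))
45063 + s(172) = 45063 + (2/8103)*172*(-23861 + 8103*172) = 45063 + (2/8103)*172*(-23861 + 1393716) = 45063 + (2/8103)*172*1369855 = 45063 + 471230120/8103 = 836375609/8103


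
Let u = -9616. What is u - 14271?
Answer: -23887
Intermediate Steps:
u - 14271 = -9616 - 14271 = -23887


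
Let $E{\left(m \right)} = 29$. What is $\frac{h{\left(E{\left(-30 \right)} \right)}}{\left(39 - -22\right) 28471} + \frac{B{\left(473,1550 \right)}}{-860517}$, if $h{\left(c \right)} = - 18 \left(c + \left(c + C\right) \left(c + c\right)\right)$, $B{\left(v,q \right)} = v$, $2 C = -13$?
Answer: $- \frac{21484207967}{1494486549927} \approx -0.014376$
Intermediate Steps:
$C = - \frac{13}{2}$ ($C = \frac{1}{2} \left(-13\right) = - \frac{13}{2} \approx -6.5$)
$h{\left(c \right)} = - 18 c - 36 c \left(- \frac{13}{2} + c\right)$ ($h{\left(c \right)} = - 18 \left(c + \left(c - \frac{13}{2}\right) \left(c + c\right)\right) = - 18 \left(c + \left(- \frac{13}{2} + c\right) 2 c\right) = - 18 \left(c + 2 c \left(- \frac{13}{2} + c\right)\right) = - 18 c - 36 c \left(- \frac{13}{2} + c\right)$)
$\frac{h{\left(E{\left(-30 \right)} \right)}}{\left(39 - -22\right) 28471} + \frac{B{\left(473,1550 \right)}}{-860517} = \frac{36 \cdot 29 \left(6 - 29\right)}{\left(39 - -22\right) 28471} + \frac{473}{-860517} = \frac{36 \cdot 29 \left(6 - 29\right)}{\left(39 + 22\right) 28471} + 473 \left(- \frac{1}{860517}\right) = \frac{36 \cdot 29 \left(-23\right)}{61 \cdot 28471} - \frac{473}{860517} = - \frac{24012}{1736731} - \frac{473}{860517} = - \frac{21484207967}{1494486549927}$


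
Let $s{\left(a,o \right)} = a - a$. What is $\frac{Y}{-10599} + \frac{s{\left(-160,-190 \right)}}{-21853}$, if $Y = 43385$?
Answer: $- \frac{43385}{10599} \approx -4.0933$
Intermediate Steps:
$s{\left(a,o \right)} = 0$
$\frac{Y}{-10599} + \frac{s{\left(-160,-190 \right)}}{-21853} = \frac{43385}{-10599} + \frac{0}{-21853} = 43385 \left(- \frac{1}{10599}\right) + 0 \left(- \frac{1}{21853}\right) = - \frac{43385}{10599} + 0 = - \frac{43385}{10599}$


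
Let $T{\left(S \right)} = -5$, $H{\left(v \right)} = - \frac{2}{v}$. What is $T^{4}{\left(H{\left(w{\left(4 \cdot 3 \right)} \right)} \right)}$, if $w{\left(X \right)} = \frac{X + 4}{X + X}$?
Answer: $625$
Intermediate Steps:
$w{\left(X \right)} = \frac{4 + X}{2 X}$
$T^{4}{\left(H{\left(w{\left(4 \cdot 3 \right)} \right)} \right)} = \left(-5\right)^{4} = 625$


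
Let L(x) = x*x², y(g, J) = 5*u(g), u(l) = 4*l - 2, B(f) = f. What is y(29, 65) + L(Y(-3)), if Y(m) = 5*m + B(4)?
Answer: -761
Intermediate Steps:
u(l) = -2 + 4*l
Y(m) = 4 + 5*m (Y(m) = 5*m + 4 = 4 + 5*m)
y(g, J) = -10 + 20*g (y(g, J) = 5*(-2 + 4*g) = -10 + 20*g)
L(x) = x³
y(29, 65) + L(Y(-3)) = (-10 + 20*29) + (4 + 5*(-3))³ = (-10 + 580) + (4 - 15)³ = 570 + (-11)³ = 570 - 1331 = -761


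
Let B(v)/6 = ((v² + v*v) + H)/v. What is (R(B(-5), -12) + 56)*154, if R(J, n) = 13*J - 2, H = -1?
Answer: -547008/5 ≈ -1.0940e+5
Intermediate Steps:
B(v) = 6*(-1 + 2*v²)/v (B(v) = 6*(((v² + v*v) - 1)/v) = 6*(((v² + v²) - 1)/v) = 6*((2*v² - 1)/v) = 6*((-1 + 2*v²)/v) = 6*(-1 + 2*v²)/v)
R(J, n) = -2 + 13*J
(R(B(-5), -12) + 56)*154 = ((-2 + 13*(-6/(-5) + 12*(-5))) + 56)*154 = ((-2 + 13*(-6*(-⅕) - 60)) + 56)*154 = ((-2 + 13*(6/5 - 60)) + 56)*154 = ((-2 + 13*(-294/5)) + 56)*154 = ((-2 - 3822/5) + 56)*154 = (-3832/5 + 56)*154 = -3552/5*154 = -547008/5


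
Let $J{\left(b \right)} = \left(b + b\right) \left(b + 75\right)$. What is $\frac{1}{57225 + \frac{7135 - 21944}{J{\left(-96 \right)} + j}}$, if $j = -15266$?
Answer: $\frac{11234}{642880459} \approx 1.7474 \cdot 10^{-5}$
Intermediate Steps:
$J{\left(b \right)} = 2 b \left(75 + b\right)$
$\frac{1}{57225 + \frac{7135 - 21944}{J{\left(-96 \right)} + j}} = \frac{1}{57225 + \frac{7135 - 21944}{2 \left(-96\right) \left(75 - 96\right) - 15266}} = \frac{1}{57225 - \frac{14809}{2 \left(-96\right) \left(-21\right) - 15266}} = \frac{1}{57225 - \frac{14809}{4032 - 15266}} = \frac{1}{57225 - \frac{14809}{-11234}} = \frac{1}{57225 - - \frac{14809}{11234}} = \frac{1}{57225 + \frac{14809}{11234}} = \frac{1}{\frac{642880459}{11234}} = \frac{11234}{642880459}$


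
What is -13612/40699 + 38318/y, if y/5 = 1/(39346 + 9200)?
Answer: 75707694805912/203495 ≈ 3.7204e+8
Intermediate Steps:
y = 5/48546 (y = 5/(39346 + 9200) = 5/48546 ≈ 0.00010300)
-13612/40699 + 38318/y = -13612/40699 + 38318/(5/48546) = -13612*1/40699 + 38318*(48546/5) = -13612/40699 + 1860185628/5 = 75707694805912/203495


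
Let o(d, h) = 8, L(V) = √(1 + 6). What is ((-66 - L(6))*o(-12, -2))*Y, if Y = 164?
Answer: -86592 - 1312*√7 ≈ -90063.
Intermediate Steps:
L(V) = √7
((-66 - L(6))*o(-12, -2))*Y = ((-66 - √7)*8)*164 = (-528 - 8*√7)*164 = -86592 - 1312*√7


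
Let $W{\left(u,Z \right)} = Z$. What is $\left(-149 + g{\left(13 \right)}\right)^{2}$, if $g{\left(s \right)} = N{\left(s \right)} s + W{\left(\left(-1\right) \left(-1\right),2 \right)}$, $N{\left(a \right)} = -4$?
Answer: $39601$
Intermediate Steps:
$g{\left(s \right)} = 2 - 4 s$ ($g{\left(s \right)} = - 4 s + 2 = 2 - 4 s$)
$\left(-149 + g{\left(13 \right)}\right)^{2} = \left(-149 + \left(2 - 52\right)\right)^{2} = \left(-149 - 50\right)^{2} = \left(-199\right)^{2} = 39601$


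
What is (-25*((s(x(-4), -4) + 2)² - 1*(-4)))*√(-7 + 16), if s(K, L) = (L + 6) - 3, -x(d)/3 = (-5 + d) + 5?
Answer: -375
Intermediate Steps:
x(d) = -3*d (x(d) = -3*((-5 + d) + 5) = -3*d)
s(K, L) = 3 + L (s(K, L) = (6 + L) - 3 = 3 + L)
(-25*((s(x(-4), -4) + 2)² - 1*(-4)))*√(-7 + 16) = (-25*(((3 - 4) + 2)² - 1*(-4)))*√(-7 + 16) = (-25*((-1 + 2)² + 4))*√9 = -25*(1² + 4)*3 = -25*(1 + 4)*3 = -25*5*3 = -125*3 = -375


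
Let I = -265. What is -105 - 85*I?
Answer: 22420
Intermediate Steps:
-105 - 85*I = -105 - 85*(-265) = -105 + 22525 = 22420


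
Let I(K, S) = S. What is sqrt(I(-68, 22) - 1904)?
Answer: I*sqrt(1882) ≈ 43.382*I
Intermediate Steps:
sqrt(I(-68, 22) - 1904) = sqrt(22 - 1904) = sqrt(-1882) = I*sqrt(1882)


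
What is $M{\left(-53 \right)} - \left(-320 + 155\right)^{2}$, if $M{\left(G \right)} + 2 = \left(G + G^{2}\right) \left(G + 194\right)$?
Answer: $361369$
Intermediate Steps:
$M{\left(G \right)} = -2 + \left(194 + G\right) \left(G + G^{2}\right)$ ($M{\left(G \right)} = -2 + \left(G + G^{2}\right) \left(G + 194\right) = -2 + \left(G + G^{2}\right) \left(194 + G\right) = -2 + \left(194 + G\right) \left(G + G^{2}\right)$)
$M{\left(-53 \right)} - \left(-320 + 155\right)^{2} = \left(-2 + \left(-53\right)^{3} + 194 \left(-53\right) + 195 \left(-53\right)^{2}\right) - \left(-320 + 155\right)^{2} = \left(-2 - 148877 - 10282 + 195 \cdot 2809\right) - \left(-165\right)^{2} = \left(-2 - 148877 - 10282 + 547755\right) - 27225 = 388594 - 27225 = 361369$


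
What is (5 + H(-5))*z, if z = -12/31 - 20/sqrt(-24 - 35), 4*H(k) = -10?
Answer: -30/31 + 50*I*sqrt(59)/59 ≈ -0.96774 + 6.5094*I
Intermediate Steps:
H(k) = -5/2 (H(k) = (1/4)*(-10) = -5/2)
z = -12/31 + 20*I*sqrt(59)/59 (z = -12*1/31 - 20*(-I*sqrt(59)/59) = -12/31 - 20*(-I*sqrt(59)/59) = -12/31 - (-20)*I*sqrt(59)/59 = -12/31 + 20*I*sqrt(59)/59 ≈ -0.3871 + 2.6038*I)
(5 + H(-5))*z = (5 - 5/2)*(-12/31 + 20*I*sqrt(59)/59) = 5*(-12/31 + 20*I*sqrt(59)/59)/2 = -30/31 + 50*I*sqrt(59)/59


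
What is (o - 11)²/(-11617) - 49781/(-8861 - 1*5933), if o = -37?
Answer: 544220501/171861898 ≈ 3.1666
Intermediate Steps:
(o - 11)²/(-11617) - 49781/(-8861 - 1*5933) = (-37 - 11)²/(-11617) - 49781/(-8861 - 1*5933) = (-48)²*(-1/11617) - 49781/(-8861 - 5933) = 2304*(-1/11617) - 49781/(-14794) = -2304/11617 - 49781*(-1/14794) = -2304/11617 + 49781/14794 = 544220501/171861898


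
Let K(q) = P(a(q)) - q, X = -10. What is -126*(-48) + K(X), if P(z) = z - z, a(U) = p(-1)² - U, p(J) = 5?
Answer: 6058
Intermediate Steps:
a(U) = 25 - U (a(U) = 5² - U = 25 - U)
P(z) = 0
K(q) = -q (K(q) = 0 - q = -q)
-126*(-48) + K(X) = -126*(-48) - 1*(-10) = 6048 + 10 = 6058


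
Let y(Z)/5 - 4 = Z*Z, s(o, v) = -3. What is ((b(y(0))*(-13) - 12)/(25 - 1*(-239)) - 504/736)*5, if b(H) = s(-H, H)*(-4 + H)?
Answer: 8265/1012 ≈ 8.1670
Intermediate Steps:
y(Z) = 20 + 5*Z² (y(Z) = 20 + 5*(Z*Z) = 20 + 5*Z²)
b(H) = 12 - 3*H (b(H) = -3*(-4 + H) = 12 - 3*H)
((b(y(0))*(-13) - 12)/(25 - 1*(-239)) - 504/736)*5 = (((12 - 3*(20 + 5*0²))*(-13) - 12)/(25 - 1*(-239)) - 504/736)*5 = (((12 - 3*(20 + 5*0))*(-13) - 12)/(25 + 239) - 504*1/736)*5 = (((12 - 3*(20 + 0))*(-13) - 12)/264 - 63/92)*5 = (((12 - 3*20)*(-13) - 12)*(1/264) - 63/92)*5 = (((12 - 60)*(-13) - 12)*(1/264) - 63/92)*5 = ((-48*(-13) - 12)*(1/264) - 63/92)*5 = ((624 - 12)*(1/264) - 63/92)*5 = (612*(1/264) - 63/92)*5 = (51/22 - 63/92)*5 = (1653/1012)*5 = 8265/1012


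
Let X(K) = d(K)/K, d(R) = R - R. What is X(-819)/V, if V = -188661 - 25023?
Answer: 0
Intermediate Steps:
d(R) = 0
X(K) = 0 (X(K) = 0/K = 0)
V = -213684
X(-819)/V = 0/(-213684) = 0*(-1/213684) = 0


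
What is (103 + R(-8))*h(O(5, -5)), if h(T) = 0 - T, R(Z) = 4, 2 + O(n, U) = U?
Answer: 749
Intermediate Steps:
O(n, U) = -2 + U
h(T) = -T
(103 + R(-8))*h(O(5, -5)) = (103 + 4)*(-(-2 - 5)) = 107*(-1*(-7)) = 107*7 = 749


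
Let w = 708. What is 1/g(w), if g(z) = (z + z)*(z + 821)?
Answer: 1/2165064 ≈ 4.6188e-7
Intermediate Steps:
g(z) = 2*z*(821 + z) (g(z) = (2*z)*(821 + z) = 2*z*(821 + z))
1/g(w) = 1/(2*708*(821 + 708)) = 1/(2*708*1529) = 1/2165064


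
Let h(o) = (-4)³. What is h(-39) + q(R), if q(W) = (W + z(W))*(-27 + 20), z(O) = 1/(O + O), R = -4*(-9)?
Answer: -22759/72 ≈ -316.10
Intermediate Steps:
R = 36
z(O) = 1/(2*O)
h(o) = -64
q(W) = -7*W - 7/(2*W) (q(W) = (W + 1/(2*W))*(-27 + 20) = (W + 1/(2*W))*(-7) = -7*W - 7/(2*W))
h(-39) + q(R) = -64 + (-7*36 - 7/2/36) = -64 + (-252 - 7/2*1/36) = -64 + (-252 - 7/72) = -64 - 18151/72 = -22759/72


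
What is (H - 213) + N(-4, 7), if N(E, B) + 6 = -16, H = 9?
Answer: -226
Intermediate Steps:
N(E, B) = -22 (N(E, B) = -6 - 16 = -22)
(H - 213) + N(-4, 7) = (9 - 213) - 22 = -204 - 22 = -226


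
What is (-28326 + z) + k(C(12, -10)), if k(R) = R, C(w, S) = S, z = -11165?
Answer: -39501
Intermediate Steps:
(-28326 + z) + k(C(12, -10)) = (-28326 - 11165) - 10 = -39491 - 10 = -39501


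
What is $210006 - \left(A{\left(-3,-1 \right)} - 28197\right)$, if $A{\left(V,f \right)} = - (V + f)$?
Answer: $238199$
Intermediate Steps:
$A{\left(V,f \right)} = - V - f$
$210006 - \left(A{\left(-3,-1 \right)} - 28197\right) = 210006 - \left(\left(\left(-1\right) \left(-3\right) - -1\right) - 28197\right) = 210006 - \left(\left(3 + 1\right) - 28197\right) = 210006 - \left(4 - 28197\right) = 210006 - -28193 = 210006 + 28193 = 238199$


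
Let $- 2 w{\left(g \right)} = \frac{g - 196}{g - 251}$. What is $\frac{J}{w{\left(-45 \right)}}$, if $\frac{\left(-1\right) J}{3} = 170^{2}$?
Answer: $\frac{51326400}{241} \approx 2.1297 \cdot 10^{5}$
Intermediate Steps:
$w{\left(g \right)} = - \frac{-196 + g}{2 \left(-251 + g\right)}$ ($w{\left(g \right)} = - \frac{\left(g - 196\right) \frac{1}{g - 251}}{2} = - \frac{\left(-196 + g\right) \frac{1}{-251 + g}}{2} = - \frac{\frac{1}{-251 + g} \left(-196 + g\right)}{2} = - \frac{-196 + g}{2 \left(-251 + g\right)}$)
$J = -86700$ ($J = - 3 \cdot 170^{2} = \left(-3\right) 28900 = -86700$)
$\frac{J}{w{\left(-45 \right)}} = - \frac{86700}{\frac{1}{2} \frac{1}{-251 - 45} \left(196 - -45\right)} = - \frac{86700}{\frac{1}{2} \frac{1}{-296} \left(196 + 45\right)} = - \frac{86700}{\frac{1}{2} \left(- \frac{1}{296}\right) 241} = - \frac{86700}{- \frac{241}{592}} = \left(-86700\right) \left(- \frac{592}{241}\right) = \frac{51326400}{241}$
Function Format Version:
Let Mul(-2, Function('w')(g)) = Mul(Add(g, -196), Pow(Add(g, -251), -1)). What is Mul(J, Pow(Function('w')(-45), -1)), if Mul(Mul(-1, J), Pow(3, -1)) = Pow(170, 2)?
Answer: Rational(51326400, 241) ≈ 2.1297e+5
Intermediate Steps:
Function('w')(g) = Mul(Rational(-1, 2), Pow(Add(-251, g), -1), Add(-196, g)) (Function('w')(g) = Mul(Rational(-1, 2), Mul(Add(g, -196), Pow(Add(g, -251), -1))) = Mul(Rational(-1, 2), Mul(Add(-196, g), Pow(Add(-251, g), -1))) = Mul(Rational(-1, 2), Mul(Pow(Add(-251, g), -1), Add(-196, g))) = Mul(Rational(-1, 2), Pow(Add(-251, g), -1), Add(-196, g)))
J = -86700 (J = Mul(-3, Pow(170, 2)) = Mul(-3, 28900) = -86700)
Mul(J, Pow(Function('w')(-45), -1)) = Mul(-86700, Pow(Mul(Rational(1, 2), Pow(Add(-251, -45), -1), Add(196, Mul(-1, -45))), -1)) = Mul(-86700, Pow(Mul(Rational(1, 2), Pow(-296, -1), Add(196, 45)), -1)) = Mul(-86700, Pow(Mul(Rational(1, 2), Rational(-1, 296), 241), -1)) = Mul(-86700, Pow(Rational(-241, 592), -1)) = Mul(-86700, Rational(-592, 241)) = Rational(51326400, 241)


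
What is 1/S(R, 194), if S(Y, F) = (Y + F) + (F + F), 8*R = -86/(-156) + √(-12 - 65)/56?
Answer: 25384090368/14775289835083 - 97344*I*√77/14775289835083 ≈ 0.001718 - 5.7812e-8*I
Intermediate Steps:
R = 43/624 + I*√77/448 (R = (-86/(-156) + √(-12 - 65)/56)/8 = (-86*(-1/156) + √(-77)*(1/56))/8 = (43/78 + (I*√77)*(1/56))/8 = (43/78 + I*√77/56)/8 = 43/624 + I*√77/448 ≈ 0.06891 + 0.019587*I)
S(Y, F) = Y + 3*F (S(Y, F) = (F + Y) + 2*F = Y + 3*F)
1/S(R, 194) = 1/((43/624 + I*√77/448) + 3*194) = 1/((43/624 + I*√77/448) + 582) = 1/(363211/624 + I*√77/448)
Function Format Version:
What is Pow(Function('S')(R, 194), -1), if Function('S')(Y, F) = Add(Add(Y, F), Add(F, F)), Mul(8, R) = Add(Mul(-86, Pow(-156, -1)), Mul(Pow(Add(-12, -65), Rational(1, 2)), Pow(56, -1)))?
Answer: Add(Rational(25384090368, 14775289835083), Mul(Rational(-97344, 14775289835083), I, Pow(77, Rational(1, 2)))) ≈ Add(0.0017180, Mul(-5.7812e-8, I))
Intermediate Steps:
R = Add(Rational(43, 624), Mul(Rational(1, 448), I, Pow(77, Rational(1, 2)))) (R = Mul(Rational(1, 8), Add(Mul(-86, Pow(-156, -1)), Mul(Pow(Add(-12, -65), Rational(1, 2)), Pow(56, -1)))) = Mul(Rational(1, 8), Add(Mul(-86, Rational(-1, 156)), Mul(Pow(-77, Rational(1, 2)), Rational(1, 56)))) = Mul(Rational(1, 8), Add(Rational(43, 78), Mul(Mul(I, Pow(77, Rational(1, 2))), Rational(1, 56)))) = Mul(Rational(1, 8), Add(Rational(43, 78), Mul(Rational(1, 56), I, Pow(77, Rational(1, 2))))) = Add(Rational(43, 624), Mul(Rational(1, 448), I, Pow(77, Rational(1, 2)))) ≈ Add(0.068910, Mul(0.019587, I)))
Function('S')(Y, F) = Add(Y, Mul(3, F)) (Function('S')(Y, F) = Add(Add(F, Y), Mul(2, F)) = Add(Y, Mul(3, F)))
Pow(Function('S')(R, 194), -1) = Pow(Add(Add(Rational(43, 624), Mul(Rational(1, 448), I, Pow(77, Rational(1, 2)))), Mul(3, 194)), -1) = Pow(Add(Add(Rational(43, 624), Mul(Rational(1, 448), I, Pow(77, Rational(1, 2)))), 582), -1) = Pow(Add(Rational(363211, 624), Mul(Rational(1, 448), I, Pow(77, Rational(1, 2)))), -1)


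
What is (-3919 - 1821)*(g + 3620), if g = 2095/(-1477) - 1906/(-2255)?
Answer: -48219958548/2321 ≈ -2.0776e+7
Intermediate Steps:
g = -1909063/3330635 (g = 2095*(-1/1477) - 1906*(-1/2255) = -2095/1477 + 1906/2255 = -1909063/3330635 ≈ -0.57318)
(-3919 - 1821)*(g + 3620) = (-3919 - 1821)*(-1909063/3330635 + 3620) = -5740*12054989637/3330635 = -48219958548/2321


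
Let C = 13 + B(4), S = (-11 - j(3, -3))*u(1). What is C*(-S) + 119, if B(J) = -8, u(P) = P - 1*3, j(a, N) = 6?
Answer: -51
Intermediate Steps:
u(P) = -3 + P (u(P) = P - 3 = -3 + P)
S = 34 (S = (-11 - 1*6)*(-3 + 1) = (-11 - 6)*(-2) = -17*(-2) = 34)
C = 5 (C = 13 - 8 = 5)
C*(-S) + 119 = 5*(-1*34) + 119 = 5*(-34) + 119 = -170 + 119 = -51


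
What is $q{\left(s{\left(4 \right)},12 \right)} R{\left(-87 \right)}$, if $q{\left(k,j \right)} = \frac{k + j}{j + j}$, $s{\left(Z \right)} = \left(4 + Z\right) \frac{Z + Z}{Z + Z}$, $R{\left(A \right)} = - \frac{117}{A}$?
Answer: $\frac{65}{58} \approx 1.1207$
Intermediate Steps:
$s{\left(Z \right)} = 4 + Z$ ($s{\left(Z \right)} = \left(4 + Z\right) \frac{2 Z}{2 Z} = \left(4 + Z\right) 2 Z \frac{1}{2 Z} = \left(4 + Z\right) 1 = 4 + Z$)
$q{\left(k,j \right)} = \frac{j + k}{2 j}$
$q{\left(s{\left(4 \right)},12 \right)} R{\left(-87 \right)} = \frac{12 + \left(4 + 4\right)}{2 \cdot 12} \left(- \frac{117}{-87}\right) = \frac{1}{2} \cdot \frac{1}{12} \left(12 + 8\right) \left(\left(-117\right) \left(- \frac{1}{87}\right)\right) = \frac{1}{2} \cdot \frac{1}{12} \cdot 20 \cdot \frac{39}{29} = \frac{5}{6} \cdot \frac{39}{29} = \frac{65}{58}$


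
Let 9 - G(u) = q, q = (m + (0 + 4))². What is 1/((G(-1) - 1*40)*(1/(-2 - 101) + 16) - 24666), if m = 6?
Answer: -103/2756355 ≈ -3.7368e-5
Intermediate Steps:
q = 100 (q = (6 + (0 + 4))² = (6 + 4)² = 10² = 100)
G(u) = -91 (G(u) = 9 - 1*100 = 9 - 100 = -91)
1/((G(-1) - 1*40)*(1/(-2 - 101) + 16) - 24666) = 1/((-91 - 1*40)*(1/(-2 - 101) + 16) - 24666) = 1/((-91 - 40)*(1/(-103) + 16) - 24666) = 1/(-131*(-1/103 + 16) - 24666) = 1/(-131*1647/103 - 24666) = 1/(-215757/103 - 24666) = 1/(-2756355/103) = -103/2756355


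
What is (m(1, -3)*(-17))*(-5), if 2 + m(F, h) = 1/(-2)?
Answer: -425/2 ≈ -212.50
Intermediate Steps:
m(F, h) = -5/2 (m(F, h) = -2 + 1/(-2) = -2 - ½ = -5/2)
(m(1, -3)*(-17))*(-5) = -5/2*(-17)*(-5) = (85/2)*(-5) = -425/2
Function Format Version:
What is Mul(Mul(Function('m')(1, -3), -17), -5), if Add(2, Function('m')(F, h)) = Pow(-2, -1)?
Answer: Rational(-425, 2) ≈ -212.50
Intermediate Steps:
Function('m')(F, h) = Rational(-5, 2) (Function('m')(F, h) = Add(-2, Pow(-2, -1)) = Add(-2, Rational(-1, 2)) = Rational(-5, 2))
Mul(Mul(Function('m')(1, -3), -17), -5) = Mul(Mul(Rational(-5, 2), -17), -5) = Mul(Rational(85, 2), -5) = Rational(-425, 2)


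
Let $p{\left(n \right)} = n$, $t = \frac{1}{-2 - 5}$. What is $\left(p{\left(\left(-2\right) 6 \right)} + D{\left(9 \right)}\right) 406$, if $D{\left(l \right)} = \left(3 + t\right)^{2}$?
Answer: $- \frac{10904}{7} \approx -1557.7$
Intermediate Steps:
$t = - \frac{1}{7}$ ($t = \frac{1}{-7} = - \frac{1}{7} \approx -0.14286$)
$D{\left(l \right)} = \frac{400}{49}$ ($D{\left(l \right)} = \left(3 - \frac{1}{7}\right)^{2} = \left(\frac{20}{7}\right)^{2} = \frac{400}{49}$)
$\left(p{\left(\left(-2\right) 6 \right)} + D{\left(9 \right)}\right) 406 = \left(\left(-2\right) 6 + \frac{400}{49}\right) 406 = \left(-12 + \frac{400}{49}\right) 406 = \left(- \frac{188}{49}\right) 406 = - \frac{10904}{7}$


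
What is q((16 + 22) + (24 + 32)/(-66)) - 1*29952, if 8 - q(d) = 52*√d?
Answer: -29944 - 52*√40458/33 ≈ -30261.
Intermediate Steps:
q(d) = 8 - 52*√d
q((16 + 22) + (24 + 32)/(-66)) - 1*29952 = (8 - 52*√((16 + 22) + (24 + 32)/(-66))) - 1*29952 = (8 - 52*√(38 + 56*(-1/66))) - 29952 = (8 - 52*√(38 - 28/33)) - 29952 = (8 - 52*√40458/33) - 29952 = -29944 - 52*√40458/33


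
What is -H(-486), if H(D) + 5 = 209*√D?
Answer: 5 - 1881*I*√6 ≈ 5.0 - 4607.5*I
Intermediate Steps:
H(D) = -5 + 209*√D
-H(-486) = -(-5 + 209*√(-486)) = -(-5 + 209*(9*I*√6)) = -(-5 + 1881*I*√6) = 5 - 1881*I*√6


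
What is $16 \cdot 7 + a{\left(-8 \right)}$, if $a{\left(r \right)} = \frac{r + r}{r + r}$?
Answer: $113$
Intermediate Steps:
$a{\left(r \right)} = 1$ ($a{\left(r \right)} = \frac{2 r}{2 r} = 2 r \frac{1}{2 r} = 1$)
$16 \cdot 7 + a{\left(-8 \right)} = 16 \cdot 7 + 1 = 112 + 1 = 113$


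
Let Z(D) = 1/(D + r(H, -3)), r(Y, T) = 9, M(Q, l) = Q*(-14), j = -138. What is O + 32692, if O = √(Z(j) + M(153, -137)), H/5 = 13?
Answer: 32692 + I*√35645151/129 ≈ 32692.0 + 46.282*I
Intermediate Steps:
M(Q, l) = -14*Q
H = 65 (H = 5*13 = 65)
Z(D) = 1/(9 + D) (Z(D) = 1/(D + 9) = 1/(9 + D))
O = I*√35645151/129 (O = √(1/(9 - 138) - 14*153) = √(1/(-129) - 2142) = √(-1/129 - 2142) = √(-276319/129) = I*√35645151/129 ≈ 46.282*I)
O + 32692 = I*√35645151/129 + 32692 = 32692 + I*√35645151/129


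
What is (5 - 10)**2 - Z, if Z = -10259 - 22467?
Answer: 32751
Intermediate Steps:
Z = -32726
(5 - 10)**2 - Z = (5 - 10)**2 - 1*(-32726) = (-5)**2 + 32726 = 25 + 32726 = 32751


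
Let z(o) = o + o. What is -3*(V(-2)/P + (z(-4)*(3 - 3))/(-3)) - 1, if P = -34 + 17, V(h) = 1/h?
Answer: -37/34 ≈ -1.0882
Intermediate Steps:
z(o) = 2*o
V(h) = 1/h
P = -17
-3*(V(-2)/P + (z(-4)*(3 - 3))/(-3)) - 1 = -3*(1/(-2*(-17)) + ((2*(-4))*(3 - 3))/(-3)) - 1 = -3*(-½*(-1/17) - 8*0*(-⅓)) - 1 = -3*(1/34 + 0*(-⅓)) - 1 = -3*(1/34 + 0) - 1 = -3*1/34 - 1 = -3/34 - 1 = -37/34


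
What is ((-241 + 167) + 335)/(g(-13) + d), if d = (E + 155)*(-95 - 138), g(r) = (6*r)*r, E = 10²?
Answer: -29/6489 ≈ -0.0044691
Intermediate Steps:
E = 100
g(r) = 6*r²
d = -59415 (d = (100 + 155)*(-95 - 138) = 255*(-233) = -59415)
((-241 + 167) + 335)/(g(-13) + d) = ((-241 + 167) + 335)/(6*(-13)² - 59415) = (-74 + 335)/(6*169 - 59415) = 261/(1014 - 59415) = 261/(-58401) = 261*(-1/58401) = -29/6489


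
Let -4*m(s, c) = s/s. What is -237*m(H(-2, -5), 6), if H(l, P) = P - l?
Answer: 237/4 ≈ 59.250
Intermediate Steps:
m(s, c) = -¼ (m(s, c) = -s/(4*s) = -¼*1 = -¼)
-237*m(H(-2, -5), 6) = -237*(-¼) = 237/4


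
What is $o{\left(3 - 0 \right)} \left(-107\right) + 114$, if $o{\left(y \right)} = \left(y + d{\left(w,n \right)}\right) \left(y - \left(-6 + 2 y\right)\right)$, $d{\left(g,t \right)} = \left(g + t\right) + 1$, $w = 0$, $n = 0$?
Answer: $-1170$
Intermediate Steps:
$d{\left(g,t \right)} = 1 + g + t$
$o{\left(y \right)} = \left(1 + y\right) \left(6 - y\right)$ ($o{\left(y \right)} = \left(y + \left(1 + 0 + 0\right)\right) \left(y - \left(-6 + 2 y\right)\right) = \left(y + 1\right) \left(y - \left(-6 + 2 y\right)\right) = \left(1 + y\right) \left(6 - y\right)$)
$o{\left(3 - 0 \right)} \left(-107\right) + 114 = \left(6 - \left(3 - 0\right)^{2} + 5 \left(3 - 0\right)\right) \left(-107\right) + 114 = \left(6 - \left(3 + 0\right)^{2} + 5 \left(3 + 0\right)\right) \left(-107\right) + 114 = \left(6 - 3^{2} + 5 \cdot 3\right) \left(-107\right) + 114 = \left(6 - 9 + 15\right) \left(-107\right) + 114 = 12 \left(-107\right) + 114 = -1284 + 114 = -1170$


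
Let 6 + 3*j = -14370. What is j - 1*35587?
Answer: -40379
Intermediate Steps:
j = -4792 (j = -2 + (⅓)*(-14370) = -2 - 4790 = -4792)
j - 1*35587 = -4792 - 1*35587 = -4792 - 35587 = -40379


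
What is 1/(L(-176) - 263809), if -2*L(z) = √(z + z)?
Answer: I/(-263809*I + 2*√22) ≈ -3.7906e-6 + 1.3479e-10*I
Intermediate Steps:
L(z) = -√2*√z/2 (L(z) = -√(z + z)/2 = -√2*√z/2)
1/(L(-176) - 263809) = 1/(-√2*√(-176)/2 - 263809) = 1/(-√2*4*I*√11/2 - 263809) = 1/(-2*I*√22 - 263809) = 1/(-263809 - 2*I*√22)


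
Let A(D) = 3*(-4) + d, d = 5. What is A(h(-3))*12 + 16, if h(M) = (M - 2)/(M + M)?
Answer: -68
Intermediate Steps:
h(M) = (-2 + M)/(2*M) (h(M) = (-2 + M)/((2*M)) = (-2 + M)*(1/(2*M)) = (-2 + M)/(2*M))
A(D) = -7 (A(D) = 3*(-4) + 5 = -12 + 5 = -7)
A(h(-3))*12 + 16 = -7*12 + 16 = -84 + 16 = -68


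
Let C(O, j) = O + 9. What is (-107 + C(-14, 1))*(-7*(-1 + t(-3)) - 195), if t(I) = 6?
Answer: 25760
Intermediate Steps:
C(O, j) = 9 + O
(-107 + C(-14, 1))*(-7*(-1 + t(-3)) - 195) = (-107 + (9 - 14))*(-7*(-1 + 6) - 195) = (-107 - 5)*(-7*5 - 195) = -112*(-35 - 195) = -112*(-230) = 25760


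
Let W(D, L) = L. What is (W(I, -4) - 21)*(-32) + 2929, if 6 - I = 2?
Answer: 3729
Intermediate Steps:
I = 4 (I = 6 - 1*2 = 6 - 2 = 4)
(W(I, -4) - 21)*(-32) + 2929 = (-4 - 21)*(-32) + 2929 = -25*(-32) + 2929 = 800 + 2929 = 3729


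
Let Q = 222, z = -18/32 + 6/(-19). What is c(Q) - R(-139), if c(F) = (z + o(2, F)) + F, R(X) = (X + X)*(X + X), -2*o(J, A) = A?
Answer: -23460859/304 ≈ -77174.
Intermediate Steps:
o(J, A) = -A/2
z = -267/304 (z = -18*1/32 + 6*(-1/19) = -9/16 - 6/19 = -267/304 ≈ -0.87829)
R(X) = 4*X² (R(X) = (2*X)*(2*X) = 4*X²)
c(F) = -267/304 + F/2 (c(F) = (-267/304 - F/2) + F = -267/304 + F/2)
c(Q) - R(-139) = (-267/304 + (½)*222) - 4*(-139)² = (-267/304 + 111) - 4*19321 = 33477/304 - 1*77284 = 33477/304 - 77284 = -23460859/304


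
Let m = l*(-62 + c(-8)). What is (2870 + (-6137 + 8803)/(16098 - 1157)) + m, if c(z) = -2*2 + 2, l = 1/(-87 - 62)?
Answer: 6390573288/2226209 ≈ 2870.6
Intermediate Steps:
l = -1/149 (l = 1/(-149) = -1/149 ≈ -0.0067114)
c(z) = -2 (c(z) = -4 + 2 = -2)
m = 64/149 (m = -(-62 - 2)/149 = -1/149*(-64) = 64/149 ≈ 0.42953)
(2870 + (-6137 + 8803)/(16098 - 1157)) + m = (2870 + (-6137 + 8803)/(16098 - 1157)) + 64/149 = (2870 + 2666/14941) + 64/149 = 42883336/14941 + 64/149 = 6390573288/2226209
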